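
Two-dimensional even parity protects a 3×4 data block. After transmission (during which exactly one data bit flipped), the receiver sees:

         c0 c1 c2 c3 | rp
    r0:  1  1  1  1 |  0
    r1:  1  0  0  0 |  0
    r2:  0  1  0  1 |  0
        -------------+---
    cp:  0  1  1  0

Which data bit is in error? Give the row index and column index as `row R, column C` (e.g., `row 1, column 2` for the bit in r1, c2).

Recompute each row's even parity and compare to rp:
  r0: data parity 0, sent rp 0 → ok
  r1: data parity 1, sent rp 0 → mismatch
  r2: data parity 0, sent rp 0 → ok
Recompute each column's even parity and compare to cp:
  c0: data parity 0, sent cp 0 → ok
  c1: data parity 0, sent cp 1 → mismatch
  c2: data parity 1, sent cp 1 → ok
  c3: data parity 0, sent cp 0 → ok
Exactly one row (r1) and one column (c1) fail → the flipped bit is at their intersection.

row 1, column 1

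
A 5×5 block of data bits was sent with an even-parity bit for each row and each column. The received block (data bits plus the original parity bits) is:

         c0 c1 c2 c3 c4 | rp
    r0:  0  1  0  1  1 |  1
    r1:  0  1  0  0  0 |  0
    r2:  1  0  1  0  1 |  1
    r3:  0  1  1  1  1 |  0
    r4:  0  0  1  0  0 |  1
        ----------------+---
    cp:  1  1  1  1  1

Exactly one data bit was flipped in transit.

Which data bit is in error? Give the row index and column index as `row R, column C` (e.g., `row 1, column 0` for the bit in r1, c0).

Recompute each row's even parity and compare to rp:
  r0: data parity 1, sent rp 1 → ok
  r1: data parity 1, sent rp 0 → mismatch
  r2: data parity 1, sent rp 1 → ok
  r3: data parity 0, sent rp 0 → ok
  r4: data parity 1, sent rp 1 → ok
Recompute each column's even parity and compare to cp:
  c0: data parity 1, sent cp 1 → ok
  c1: data parity 1, sent cp 1 → ok
  c2: data parity 1, sent cp 1 → ok
  c3: data parity 0, sent cp 1 → mismatch
  c4: data parity 1, sent cp 1 → ok
Exactly one row (r1) and one column (c3) fail → the flipped bit is at their intersection.

row 1, column 3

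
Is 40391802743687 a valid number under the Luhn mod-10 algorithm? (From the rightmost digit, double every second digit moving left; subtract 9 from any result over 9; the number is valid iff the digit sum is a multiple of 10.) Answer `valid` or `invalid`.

From the right, keep odd positions and double even positions (subtract 9 from any doubled value over 9):
  doubled (positions 2,4,...): 7 6 5 0 2 6 8 → sum 34
  kept (positions 1,3,...): 7 6 4 2 8 9 0 → sum 36
Total = 70.
70 mod 10 = 0, so the number is valid.

valid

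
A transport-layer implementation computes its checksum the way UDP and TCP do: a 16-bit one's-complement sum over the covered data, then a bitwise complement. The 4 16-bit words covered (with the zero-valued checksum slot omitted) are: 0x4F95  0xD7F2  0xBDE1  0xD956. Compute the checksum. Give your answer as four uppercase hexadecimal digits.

One's-complement addition (fold any carry out of bit 15 back into bit 0):
  0x4F95 + 0xD7F2 = 0x12787 → wrap carry → 0x2788
  0x2788 + 0xBDE1 = 0x0E569
  0xE569 + 0xD956 = 0x1BEBF → wrap carry → 0xBEC0
One's-complement sum = 0xBEC0.
Checksum = ~0xBEC0 & 0xFFFF = 0x413F.

413F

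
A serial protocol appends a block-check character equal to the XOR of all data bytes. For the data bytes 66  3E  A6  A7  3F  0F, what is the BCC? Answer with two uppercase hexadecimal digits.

69

XOR the bytes together:
  start with 0x66
  0x66 ⊕ 0x3E = 0x58
  0x58 ⊕ 0xA6 = 0xFE
  0xFE ⊕ 0xA7 = 0x59
  0x59 ⊕ 0x3F = 0x66
  0x66 ⊕ 0x0F = 0x69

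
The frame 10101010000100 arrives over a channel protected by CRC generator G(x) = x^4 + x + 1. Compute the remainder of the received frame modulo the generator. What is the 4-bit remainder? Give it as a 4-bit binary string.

0110

Modulo-2 division of 10101010000100 by 10011:
  pos 0: 10101 XOR 10011 = 00110
  pos 2: 11001 XOR 10011 = 01010
  pos 3: 10100 XOR 10011 = 00111
  pos 5: 11100 XOR 10011 = 01111
  pos 6: 11110 XOR 10011 = 01101
  pos 7: 11011 XOR 10011 = 01000
  pos 8: 10000 XOR 10011 = 00011
Remainder = 0110 (nonzero — an error is detected).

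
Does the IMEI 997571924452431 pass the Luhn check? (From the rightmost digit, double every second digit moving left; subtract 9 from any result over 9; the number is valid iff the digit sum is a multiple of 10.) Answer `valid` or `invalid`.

valid

From the right, keep odd positions and double even positions (subtract 9 from any doubled value over 9):
  doubled (positions 2,4,...): 6 4 8 4 2 1 9 → sum 34
  kept (positions 1,3,...): 1 4 5 4 9 7 7 9 → sum 46
Total = 80.
80 mod 10 = 0, so the number is valid.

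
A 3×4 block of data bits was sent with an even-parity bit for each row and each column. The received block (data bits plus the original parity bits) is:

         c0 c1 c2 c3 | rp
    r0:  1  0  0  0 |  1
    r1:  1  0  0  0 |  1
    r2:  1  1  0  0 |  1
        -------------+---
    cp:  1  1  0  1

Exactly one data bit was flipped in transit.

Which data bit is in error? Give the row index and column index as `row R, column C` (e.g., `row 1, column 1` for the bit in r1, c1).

row 2, column 3

Recompute each row's even parity and compare to rp:
  r0: data parity 1, sent rp 1 → ok
  r1: data parity 1, sent rp 1 → ok
  r2: data parity 0, sent rp 1 → mismatch
Recompute each column's even parity and compare to cp:
  c0: data parity 1, sent cp 1 → ok
  c1: data parity 1, sent cp 1 → ok
  c2: data parity 0, sent cp 0 → ok
  c3: data parity 0, sent cp 1 → mismatch
Exactly one row (r2) and one column (c3) fail → the flipped bit is at their intersection.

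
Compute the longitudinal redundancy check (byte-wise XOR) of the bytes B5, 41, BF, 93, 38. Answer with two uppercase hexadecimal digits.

XOR the bytes together:
  start with 0xB5
  0xB5 ⊕ 0x41 = 0xF4
  0xF4 ⊕ 0xBF = 0x4B
  0x4B ⊕ 0x93 = 0xD8
  0xD8 ⊕ 0x38 = 0xE0

E0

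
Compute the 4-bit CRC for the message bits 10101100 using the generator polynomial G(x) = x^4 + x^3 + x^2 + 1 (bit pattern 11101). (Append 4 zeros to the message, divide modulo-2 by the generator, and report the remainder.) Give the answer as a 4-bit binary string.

0110

Append 4 zeros: 101011000000. Divide by 11101 (XOR where the leading bit is 1):
  pos 0: 10101 XOR 11101 = 01000
  pos 1: 10001 XOR 11101 = 01100
  pos 2: 11000 XOR 11101 = 00101
  pos 4: 10100 XOR 11101 = 01001
  pos 5: 10010 XOR 11101 = 01111
  pos 6: 11110 XOR 11101 = 00011
Remainder (last 4 bits) = 0110. This is the CRC / FCS.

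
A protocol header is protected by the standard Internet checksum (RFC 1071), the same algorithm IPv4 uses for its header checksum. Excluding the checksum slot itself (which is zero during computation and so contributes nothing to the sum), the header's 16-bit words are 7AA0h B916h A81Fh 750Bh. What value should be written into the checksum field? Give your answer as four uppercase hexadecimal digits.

AF1D

One's-complement addition (fold any carry out of bit 15 back into bit 0):
  0x7AA0 + 0xB916 = 0x133B6 → wrap carry → 0x33B7
  0x33B7 + 0xA81F = 0x0DBD6
  0xDBD6 + 0x750B = 0x150E1 → wrap carry → 0x50E2
One's-complement sum = 0x50E2.
Checksum = ~0x50E2 & 0xFFFF = 0xAF1D.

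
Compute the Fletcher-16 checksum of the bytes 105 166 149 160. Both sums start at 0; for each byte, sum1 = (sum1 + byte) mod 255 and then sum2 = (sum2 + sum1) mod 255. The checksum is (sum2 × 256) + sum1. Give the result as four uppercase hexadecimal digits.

6546

Running sums (mod 255):
  after byte 0 (105): sum1=105, sum2=105
  after byte 1 (166): sum1=16, sum2=121
  after byte 2 (149): sum1=165, sum2=31
  after byte 3 (160): sum1=70, sum2=101
Checksum = sum2·256 + sum1 = 101·256 + 70 = 25926 = 0x6546.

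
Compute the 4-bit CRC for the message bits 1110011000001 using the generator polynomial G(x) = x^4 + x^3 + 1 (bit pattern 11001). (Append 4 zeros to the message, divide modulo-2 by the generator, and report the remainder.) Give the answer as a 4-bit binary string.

Append 4 zeros: 11100110000010000. Divide by 11001 (XOR where the leading bit is 1):
  pos 0: 11100 XOR 11001 = 00101
  pos 2: 10111 XOR 11001 = 01110
  pos 3: 11100 XOR 11001 = 00101
  pos 5: 10100 XOR 11001 = 01101
  pos 6: 11010 XOR 11001 = 00011
  pos 9: 11010 XOR 11001 = 00011
  pos 12: 11000 XOR 11001 = 00001
Remainder (last 4 bits) = 0001. This is the CRC / FCS.

0001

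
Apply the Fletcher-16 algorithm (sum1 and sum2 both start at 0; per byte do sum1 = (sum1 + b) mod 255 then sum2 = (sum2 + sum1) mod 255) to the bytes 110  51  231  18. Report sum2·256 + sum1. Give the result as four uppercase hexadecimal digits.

359B

Running sums (mod 255):
  after byte 0 (110): sum1=110, sum2=110
  after byte 1 (51): sum1=161, sum2=16
  after byte 2 (231): sum1=137, sum2=153
  after byte 3 (18): sum1=155, sum2=53
Checksum = sum2·256 + sum1 = 53·256 + 155 = 13723 = 0x359B.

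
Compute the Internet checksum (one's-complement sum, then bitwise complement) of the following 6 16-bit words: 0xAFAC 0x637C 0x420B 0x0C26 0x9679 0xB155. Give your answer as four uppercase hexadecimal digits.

One's-complement addition (fold any carry out of bit 15 back into bit 0):
  0xAFAC + 0x637C = 0x11328 → wrap carry → 0x1329
  0x1329 + 0x420B = 0x05534
  0x5534 + 0x0C26 = 0x0615A
  0x615A + 0x9679 = 0x0F7D3
  0xF7D3 + 0xB155 = 0x1A928 → wrap carry → 0xA929
One's-complement sum = 0xA929.
Checksum = ~0xA929 & 0xFFFF = 0x56D6.

56D6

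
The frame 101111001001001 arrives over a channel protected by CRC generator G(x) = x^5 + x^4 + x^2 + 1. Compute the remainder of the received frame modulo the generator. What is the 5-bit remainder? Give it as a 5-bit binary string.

00000

Modulo-2 division of 101111001001001 by 110101:
  pos 0: 101111 XOR 110101 = 011010
  pos 1: 110100 XOR 110101 = 000001
  pos 6: 101001 XOR 110101 = 011100
  pos 7: 111000 XOR 110101 = 001101
  pos 9: 110101 XOR 110101 = 000000
Remainder = 00000 (zero — the frame passes the CRC check).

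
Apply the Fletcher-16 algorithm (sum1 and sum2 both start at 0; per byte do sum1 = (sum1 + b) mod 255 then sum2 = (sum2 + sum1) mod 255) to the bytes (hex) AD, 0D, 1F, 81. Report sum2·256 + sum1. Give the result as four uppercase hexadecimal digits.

Running sums (mod 255):
  after byte 0 (AD): sum1=173, sum2=173
  after byte 1 (0D): sum1=186, sum2=104
  after byte 2 (1F): sum1=217, sum2=66
  after byte 3 (81): sum1=91, sum2=157
Checksum = sum2·256 + sum1 = 157·256 + 91 = 40283 = 0x9D5B.

9D5B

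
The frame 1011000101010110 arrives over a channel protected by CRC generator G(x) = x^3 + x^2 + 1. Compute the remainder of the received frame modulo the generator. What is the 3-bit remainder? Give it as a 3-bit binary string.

Modulo-2 division of 1011000101010110 by 1101:
  pos 0: 1011 XOR 1101 = 0110
  pos 1: 1100 XOR 1101 = 0001
  pos 4: 1001 XOR 1101 = 0100
  pos 5: 1000 XOR 1101 = 0101
  pos 6: 1011 XOR 1101 = 0110
  pos 7: 1100 XOR 1101 = 0001
  pos 10: 1101 XOR 1101 = 0000
Remainder = 010 (nonzero — an error is detected).

010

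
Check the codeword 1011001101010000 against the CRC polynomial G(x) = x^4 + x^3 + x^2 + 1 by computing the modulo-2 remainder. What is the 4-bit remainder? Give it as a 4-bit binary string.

Modulo-2 division of 1011001101010000 by 11101:
  pos 0: 10110 XOR 11101 = 01011
  pos 1: 10110 XOR 11101 = 01011
  pos 2: 10111 XOR 11101 = 01010
  pos 3: 10101 XOR 11101 = 01000
  pos 4: 10000 XOR 11101 = 01101
  pos 5: 11011 XOR 11101 = 00110
  pos 7: 11001 XOR 11101 = 00100
  pos 9: 10000 XOR 11101 = 01101
  pos 10: 11010 XOR 11101 = 00111
Remainder = 1110 (nonzero — an error is detected).

1110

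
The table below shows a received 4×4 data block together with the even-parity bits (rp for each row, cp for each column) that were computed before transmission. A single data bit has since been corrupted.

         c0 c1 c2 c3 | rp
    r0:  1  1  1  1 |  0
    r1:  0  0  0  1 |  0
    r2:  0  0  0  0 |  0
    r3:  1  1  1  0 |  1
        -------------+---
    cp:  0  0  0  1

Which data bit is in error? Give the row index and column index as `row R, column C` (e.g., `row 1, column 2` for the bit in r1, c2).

row 1, column 3

Recompute each row's even parity and compare to rp:
  r0: data parity 0, sent rp 0 → ok
  r1: data parity 1, sent rp 0 → mismatch
  r2: data parity 0, sent rp 0 → ok
  r3: data parity 1, sent rp 1 → ok
Recompute each column's even parity and compare to cp:
  c0: data parity 0, sent cp 0 → ok
  c1: data parity 0, sent cp 0 → ok
  c2: data parity 0, sent cp 0 → ok
  c3: data parity 0, sent cp 1 → mismatch
Exactly one row (r1) and one column (c3) fail → the flipped bit is at their intersection.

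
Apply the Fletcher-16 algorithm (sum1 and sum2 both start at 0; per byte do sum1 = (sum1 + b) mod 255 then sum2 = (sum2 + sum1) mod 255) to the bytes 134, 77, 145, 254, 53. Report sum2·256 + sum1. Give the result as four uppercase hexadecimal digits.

BD99

Running sums (mod 255):
  after byte 0 (134): sum1=134, sum2=134
  after byte 1 (77): sum1=211, sum2=90
  after byte 2 (145): sum1=101, sum2=191
  after byte 3 (254): sum1=100, sum2=36
  after byte 4 (53): sum1=153, sum2=189
Checksum = sum2·256 + sum1 = 189·256 + 153 = 48537 = 0xBD99.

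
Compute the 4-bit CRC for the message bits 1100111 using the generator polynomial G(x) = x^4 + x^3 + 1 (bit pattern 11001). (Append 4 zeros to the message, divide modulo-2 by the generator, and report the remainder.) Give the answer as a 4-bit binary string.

Append 4 zeros: 11001110000. Divide by 11001 (XOR where the leading bit is 1):
  pos 0: 11001 XOR 11001 = 00000
  pos 5: 11000 XOR 11001 = 00001
Remainder (last 4 bits) = 0010. This is the CRC / FCS.

0010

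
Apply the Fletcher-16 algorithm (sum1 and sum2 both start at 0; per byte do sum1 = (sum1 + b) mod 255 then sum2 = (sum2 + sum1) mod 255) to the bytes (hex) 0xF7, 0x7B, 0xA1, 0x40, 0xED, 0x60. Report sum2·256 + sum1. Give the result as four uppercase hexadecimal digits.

Running sums (mod 255):
  after byte 0 (0xF7): sum1=247, sum2=247
  after byte 1 (0x7B): sum1=115, sum2=107
  after byte 2 (0xA1): sum1=21, sum2=128
  after byte 3 (0x40): sum1=85, sum2=213
  after byte 4 (0xED): sum1=67, sum2=25
  after byte 5 (0x60): sum1=163, sum2=188
Checksum = sum2·256 + sum1 = 188·256 + 163 = 48291 = 0xBCA3.

BCA3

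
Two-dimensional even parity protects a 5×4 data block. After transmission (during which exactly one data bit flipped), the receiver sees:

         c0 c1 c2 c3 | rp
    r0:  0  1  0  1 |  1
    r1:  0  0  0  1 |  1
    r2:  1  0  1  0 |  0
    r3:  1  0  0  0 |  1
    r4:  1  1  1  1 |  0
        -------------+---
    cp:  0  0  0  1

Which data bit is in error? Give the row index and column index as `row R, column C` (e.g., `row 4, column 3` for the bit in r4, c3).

Recompute each row's even parity and compare to rp:
  r0: data parity 0, sent rp 1 → mismatch
  r1: data parity 1, sent rp 1 → ok
  r2: data parity 0, sent rp 0 → ok
  r3: data parity 1, sent rp 1 → ok
  r4: data parity 0, sent rp 0 → ok
Recompute each column's even parity and compare to cp:
  c0: data parity 1, sent cp 0 → mismatch
  c1: data parity 0, sent cp 0 → ok
  c2: data parity 0, sent cp 0 → ok
  c3: data parity 1, sent cp 1 → ok
Exactly one row (r0) and one column (c0) fail → the flipped bit is at their intersection.

row 0, column 0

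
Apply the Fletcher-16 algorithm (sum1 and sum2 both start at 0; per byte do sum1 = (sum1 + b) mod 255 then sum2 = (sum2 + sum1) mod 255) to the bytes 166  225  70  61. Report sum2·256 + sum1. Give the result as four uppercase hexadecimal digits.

Running sums (mod 255):
  after byte 0 (166): sum1=166, sum2=166
  after byte 1 (225): sum1=136, sum2=47
  after byte 2 (70): sum1=206, sum2=253
  after byte 3 (61): sum1=12, sum2=10
Checksum = sum2·256 + sum1 = 10·256 + 12 = 2572 = 0x0A0C.

0A0C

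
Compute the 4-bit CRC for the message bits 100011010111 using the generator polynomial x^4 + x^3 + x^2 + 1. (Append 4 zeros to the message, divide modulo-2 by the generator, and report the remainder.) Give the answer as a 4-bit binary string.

0001

Append 4 zeros: 1000110101110000. Divide by 11101 (XOR where the leading bit is 1):
  pos 0: 10001 XOR 11101 = 01100
  pos 1: 11001 XOR 11101 = 00100
  pos 3: 10001 XOR 11101 = 01100
  pos 4: 11000 XOR 11101 = 00101
  pos 6: 10111 XOR 11101 = 01010
  pos 7: 10101 XOR 11101 = 01000
  pos 8: 10000 XOR 11101 = 01101
  pos 9: 11010 XOR 11101 = 00111
  pos 11: 11100 XOR 11101 = 00001
Remainder (last 4 bits) = 0001. This is the CRC / FCS.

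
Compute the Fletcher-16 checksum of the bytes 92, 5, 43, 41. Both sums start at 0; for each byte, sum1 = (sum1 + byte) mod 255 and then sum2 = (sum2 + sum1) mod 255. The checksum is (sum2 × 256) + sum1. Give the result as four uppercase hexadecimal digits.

00B5

Running sums (mod 255):
  after byte 0 (92): sum1=92, sum2=92
  after byte 1 (5): sum1=97, sum2=189
  after byte 2 (43): sum1=140, sum2=74
  after byte 3 (41): sum1=181, sum2=0
Checksum = sum2·256 + sum1 = 0·256 + 181 = 181 = 0x00B5.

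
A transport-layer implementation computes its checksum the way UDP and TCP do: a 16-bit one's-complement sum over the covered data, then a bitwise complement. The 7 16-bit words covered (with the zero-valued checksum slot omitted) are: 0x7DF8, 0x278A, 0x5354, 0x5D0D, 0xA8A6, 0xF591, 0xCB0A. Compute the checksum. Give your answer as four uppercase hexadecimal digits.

One's-complement addition (fold any carry out of bit 15 back into bit 0):
  0x7DF8 + 0x278A = 0x0A582
  0xA582 + 0x5354 = 0x0F8D6
  0xF8D6 + 0x5D0D = 0x155E3 → wrap carry → 0x55E4
  0x55E4 + 0xA8A6 = 0x0FE8A
  0xFE8A + 0xF591 = 0x1F41B → wrap carry → 0xF41C
  0xF41C + 0xCB0A = 0x1BF26 → wrap carry → 0xBF27
One's-complement sum = 0xBF27.
Checksum = ~0xBF27 & 0xFFFF = 0x40D8.

40D8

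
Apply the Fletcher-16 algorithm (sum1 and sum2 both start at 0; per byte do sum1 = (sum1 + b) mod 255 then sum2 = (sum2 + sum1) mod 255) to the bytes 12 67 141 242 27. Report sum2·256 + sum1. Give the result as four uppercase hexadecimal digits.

Running sums (mod 255):
  after byte 0 (12): sum1=12, sum2=12
  after byte 1 (67): sum1=79, sum2=91
  after byte 2 (141): sum1=220, sum2=56
  after byte 3 (242): sum1=207, sum2=8
  after byte 4 (27): sum1=234, sum2=242
Checksum = sum2·256 + sum1 = 242·256 + 234 = 62186 = 0xF2EA.

F2EA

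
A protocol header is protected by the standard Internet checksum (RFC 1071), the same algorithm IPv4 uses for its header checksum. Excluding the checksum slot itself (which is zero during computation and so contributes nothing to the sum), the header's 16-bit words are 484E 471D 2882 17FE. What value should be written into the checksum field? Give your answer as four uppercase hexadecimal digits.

3014

One's-complement addition (fold any carry out of bit 15 back into bit 0):
  0x484E + 0x471D = 0x08F6B
  0x8F6B + 0x2882 = 0x0B7ED
  0xB7ED + 0x17FE = 0x0CFEB
One's-complement sum = 0xCFEB.
Checksum = ~0xCFEB & 0xFFFF = 0x3014.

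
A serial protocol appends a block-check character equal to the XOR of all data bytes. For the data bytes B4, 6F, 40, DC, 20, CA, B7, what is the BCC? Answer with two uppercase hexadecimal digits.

XOR the bytes together:
  start with 0xB4
  0xB4 ⊕ 0x6F = 0xDB
  0xDB ⊕ 0x40 = 0x9B
  0x9B ⊕ 0xDC = 0x47
  0x47 ⊕ 0x20 = 0x67
  0x67 ⊕ 0xCA = 0xAD
  0xAD ⊕ 0xB7 = 0x1A

1A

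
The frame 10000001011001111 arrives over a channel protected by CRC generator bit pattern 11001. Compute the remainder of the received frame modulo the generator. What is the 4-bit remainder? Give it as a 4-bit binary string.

Modulo-2 division of 10000001011001111 by 11001:
  pos 0: 10000 XOR 11001 = 01001
  pos 1: 10010 XOR 11001 = 01011
  pos 2: 10110 XOR 11001 = 01111
  pos 3: 11111 XOR 11001 = 00110
  pos 5: 11001 XOR 11001 = 00000
  pos 10: 10011 XOR 11001 = 01010
  pos 11: 10101 XOR 11001 = 01100
  pos 12: 11001 XOR 11001 = 00000
Remainder = 0000 (zero — the frame passes the CRC check).

0000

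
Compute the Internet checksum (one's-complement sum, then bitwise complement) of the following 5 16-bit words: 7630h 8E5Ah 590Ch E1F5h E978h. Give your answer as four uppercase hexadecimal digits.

D6F9

One's-complement addition (fold any carry out of bit 15 back into bit 0):
  0x7630 + 0x8E5A = 0x1048A → wrap carry → 0x048B
  0x048B + 0x590C = 0x05D97
  0x5D97 + 0xE1F5 = 0x13F8C → wrap carry → 0x3F8D
  0x3F8D + 0xE978 = 0x12905 → wrap carry → 0x2906
One's-complement sum = 0x2906.
Checksum = ~0x2906 & 0xFFFF = 0xD6F9.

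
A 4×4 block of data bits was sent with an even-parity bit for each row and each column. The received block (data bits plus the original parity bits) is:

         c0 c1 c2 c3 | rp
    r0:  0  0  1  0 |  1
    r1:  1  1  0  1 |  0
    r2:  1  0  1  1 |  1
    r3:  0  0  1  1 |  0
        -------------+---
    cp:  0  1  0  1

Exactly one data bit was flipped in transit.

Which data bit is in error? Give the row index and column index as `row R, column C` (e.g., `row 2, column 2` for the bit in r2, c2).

row 1, column 2

Recompute each row's even parity and compare to rp:
  r0: data parity 1, sent rp 1 → ok
  r1: data parity 1, sent rp 0 → mismatch
  r2: data parity 1, sent rp 1 → ok
  r3: data parity 0, sent rp 0 → ok
Recompute each column's even parity and compare to cp:
  c0: data parity 0, sent cp 0 → ok
  c1: data parity 1, sent cp 1 → ok
  c2: data parity 1, sent cp 0 → mismatch
  c3: data parity 1, sent cp 1 → ok
Exactly one row (r1) and one column (c2) fail → the flipped bit is at their intersection.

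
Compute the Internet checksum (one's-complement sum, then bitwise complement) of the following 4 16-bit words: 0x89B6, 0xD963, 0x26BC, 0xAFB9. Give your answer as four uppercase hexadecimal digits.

One's-complement addition (fold any carry out of bit 15 back into bit 0):
  0x89B6 + 0xD963 = 0x16319 → wrap carry → 0x631A
  0x631A + 0x26BC = 0x089D6
  0x89D6 + 0xAFB9 = 0x1398F → wrap carry → 0x3990
One's-complement sum = 0x3990.
Checksum = ~0x3990 & 0xFFFF = 0xC66F.

C66F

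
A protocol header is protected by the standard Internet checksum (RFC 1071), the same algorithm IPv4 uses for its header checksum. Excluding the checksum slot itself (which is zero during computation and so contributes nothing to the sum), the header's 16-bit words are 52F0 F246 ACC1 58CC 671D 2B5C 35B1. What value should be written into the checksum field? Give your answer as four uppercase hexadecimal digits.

ED0F

One's-complement addition (fold any carry out of bit 15 back into bit 0):
  0x52F0 + 0xF246 = 0x14536 → wrap carry → 0x4537
  0x4537 + 0xACC1 = 0x0F1F8
  0xF1F8 + 0x58CC = 0x14AC4 → wrap carry → 0x4AC5
  0x4AC5 + 0x671D = 0x0B1E2
  0xB1E2 + 0x2B5C = 0x0DD3E
  0xDD3E + 0x35B1 = 0x112EF → wrap carry → 0x12F0
One's-complement sum = 0x12F0.
Checksum = ~0x12F0 & 0xFFFF = 0xED0F.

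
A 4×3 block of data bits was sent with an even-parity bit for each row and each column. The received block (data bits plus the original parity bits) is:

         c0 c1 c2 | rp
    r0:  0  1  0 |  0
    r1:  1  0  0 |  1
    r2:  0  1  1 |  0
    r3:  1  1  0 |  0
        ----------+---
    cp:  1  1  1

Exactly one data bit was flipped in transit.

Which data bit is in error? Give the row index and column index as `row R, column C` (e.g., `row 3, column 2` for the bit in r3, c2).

row 0, column 0

Recompute each row's even parity and compare to rp:
  r0: data parity 1, sent rp 0 → mismatch
  r1: data parity 1, sent rp 1 → ok
  r2: data parity 0, sent rp 0 → ok
  r3: data parity 0, sent rp 0 → ok
Recompute each column's even parity and compare to cp:
  c0: data parity 0, sent cp 1 → mismatch
  c1: data parity 1, sent cp 1 → ok
  c2: data parity 1, sent cp 1 → ok
Exactly one row (r0) and one column (c0) fail → the flipped bit is at their intersection.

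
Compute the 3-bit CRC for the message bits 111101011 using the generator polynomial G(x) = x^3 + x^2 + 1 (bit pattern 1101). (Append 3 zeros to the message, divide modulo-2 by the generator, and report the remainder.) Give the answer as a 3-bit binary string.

000

Append 3 zeros: 111101011000. Divide by 1101 (XOR where the leading bit is 1):
  pos 0: 1111 XOR 1101 = 0010
  pos 2: 1001 XOR 1101 = 0100
  pos 3: 1000 XOR 1101 = 0101
  pos 4: 1011 XOR 1101 = 0110
  pos 5: 1101 XOR 1101 = 0000
Remainder (last 3 bits) = 000. This is the CRC / FCS.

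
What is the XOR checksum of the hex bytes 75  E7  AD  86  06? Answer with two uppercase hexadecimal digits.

BF

XOR the bytes together:
  start with 0x75
  0x75 ⊕ 0xE7 = 0x92
  0x92 ⊕ 0xAD = 0x3F
  0x3F ⊕ 0x86 = 0xB9
  0xB9 ⊕ 0x06 = 0xBF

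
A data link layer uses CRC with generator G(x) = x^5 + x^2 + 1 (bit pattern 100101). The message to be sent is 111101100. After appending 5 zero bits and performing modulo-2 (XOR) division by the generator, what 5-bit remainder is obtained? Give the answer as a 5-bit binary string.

Append 5 zeros: 11110110000000. Divide by 100101 (XOR where the leading bit is 1):
  pos 0: 111101 XOR 100101 = 011000
  pos 1: 110001 XOR 100101 = 010100
  pos 2: 101000 XOR 100101 = 001101
  pos 4: 110100 XOR 100101 = 010001
  pos 5: 100010 XOR 100101 = 000111
  pos 8: 111000 XOR 100101 = 011101
Remainder (last 5 bits) = 11101. This is the CRC / FCS.

11101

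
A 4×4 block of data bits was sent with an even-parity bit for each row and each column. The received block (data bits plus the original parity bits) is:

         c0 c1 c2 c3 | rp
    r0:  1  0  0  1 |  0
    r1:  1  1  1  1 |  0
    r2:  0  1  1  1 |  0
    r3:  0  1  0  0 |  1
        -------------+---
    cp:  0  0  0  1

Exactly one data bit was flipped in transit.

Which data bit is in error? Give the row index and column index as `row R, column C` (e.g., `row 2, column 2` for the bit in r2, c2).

Recompute each row's even parity and compare to rp:
  r0: data parity 0, sent rp 0 → ok
  r1: data parity 0, sent rp 0 → ok
  r2: data parity 1, sent rp 0 → mismatch
  r3: data parity 1, sent rp 1 → ok
Recompute each column's even parity and compare to cp:
  c0: data parity 0, sent cp 0 → ok
  c1: data parity 1, sent cp 0 → mismatch
  c2: data parity 0, sent cp 0 → ok
  c3: data parity 1, sent cp 1 → ok
Exactly one row (r2) and one column (c1) fail → the flipped bit is at their intersection.

row 2, column 1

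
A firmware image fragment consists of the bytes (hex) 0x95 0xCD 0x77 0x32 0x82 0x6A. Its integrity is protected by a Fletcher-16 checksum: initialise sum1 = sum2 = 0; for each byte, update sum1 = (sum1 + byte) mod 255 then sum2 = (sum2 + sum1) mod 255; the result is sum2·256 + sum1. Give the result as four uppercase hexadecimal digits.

6AF9

Running sums (mod 255):
  after byte 0 (0x95): sum1=149, sum2=149
  after byte 1 (0xCD): sum1=99, sum2=248
  after byte 2 (0x77): sum1=218, sum2=211
  after byte 3 (0x32): sum1=13, sum2=224
  after byte 4 (0x82): sum1=143, sum2=112
  after byte 5 (0x6A): sum1=249, sum2=106
Checksum = sum2·256 + sum1 = 106·256 + 249 = 27385 = 0x6AF9.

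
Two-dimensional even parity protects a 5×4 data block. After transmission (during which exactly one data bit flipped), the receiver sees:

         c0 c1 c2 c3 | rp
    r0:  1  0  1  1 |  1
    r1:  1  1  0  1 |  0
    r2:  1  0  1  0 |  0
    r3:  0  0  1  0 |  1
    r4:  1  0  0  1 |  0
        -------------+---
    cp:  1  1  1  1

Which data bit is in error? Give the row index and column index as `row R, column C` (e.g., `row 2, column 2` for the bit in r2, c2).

Recompute each row's even parity and compare to rp:
  r0: data parity 1, sent rp 1 → ok
  r1: data parity 1, sent rp 0 → mismatch
  r2: data parity 0, sent rp 0 → ok
  r3: data parity 1, sent rp 1 → ok
  r4: data parity 0, sent rp 0 → ok
Recompute each column's even parity and compare to cp:
  c0: data parity 0, sent cp 1 → mismatch
  c1: data parity 1, sent cp 1 → ok
  c2: data parity 1, sent cp 1 → ok
  c3: data parity 1, sent cp 1 → ok
Exactly one row (r1) and one column (c0) fail → the flipped bit is at their intersection.

row 1, column 0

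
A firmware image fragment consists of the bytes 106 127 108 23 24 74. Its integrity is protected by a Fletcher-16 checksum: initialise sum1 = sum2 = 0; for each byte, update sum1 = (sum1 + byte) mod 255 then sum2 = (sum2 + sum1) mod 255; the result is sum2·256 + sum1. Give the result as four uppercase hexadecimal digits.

6DCF

Running sums (mod 255):
  after byte 0 (106): sum1=106, sum2=106
  after byte 1 (127): sum1=233, sum2=84
  after byte 2 (108): sum1=86, sum2=170
  after byte 3 (23): sum1=109, sum2=24
  after byte 4 (24): sum1=133, sum2=157
  after byte 5 (74): sum1=207, sum2=109
Checksum = sum2·256 + sum1 = 109·256 + 207 = 28111 = 0x6DCF.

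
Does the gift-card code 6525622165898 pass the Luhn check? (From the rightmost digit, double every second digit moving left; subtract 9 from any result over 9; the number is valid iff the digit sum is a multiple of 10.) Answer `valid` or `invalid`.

From the right, keep odd positions and double even positions (subtract 9 from any doubled value over 9):
  doubled (positions 2,4,...): 9 1 2 4 1 1 → sum 18
  kept (positions 1,3,...): 8 8 6 2 6 2 6 → sum 38
Total = 56.
56 mod 10 = 6, so the number is invalid.

invalid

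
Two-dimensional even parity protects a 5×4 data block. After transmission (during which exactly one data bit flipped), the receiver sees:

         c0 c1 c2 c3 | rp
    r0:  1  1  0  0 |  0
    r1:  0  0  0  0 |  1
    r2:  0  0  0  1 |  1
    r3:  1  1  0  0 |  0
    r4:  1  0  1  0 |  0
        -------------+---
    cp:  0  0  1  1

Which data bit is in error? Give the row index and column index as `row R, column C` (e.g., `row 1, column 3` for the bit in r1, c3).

row 1, column 0

Recompute each row's even parity and compare to rp:
  r0: data parity 0, sent rp 0 → ok
  r1: data parity 0, sent rp 1 → mismatch
  r2: data parity 1, sent rp 1 → ok
  r3: data parity 0, sent rp 0 → ok
  r4: data parity 0, sent rp 0 → ok
Recompute each column's even parity and compare to cp:
  c0: data parity 1, sent cp 0 → mismatch
  c1: data parity 0, sent cp 0 → ok
  c2: data parity 1, sent cp 1 → ok
  c3: data parity 1, sent cp 1 → ok
Exactly one row (r1) and one column (c0) fail → the flipped bit is at their intersection.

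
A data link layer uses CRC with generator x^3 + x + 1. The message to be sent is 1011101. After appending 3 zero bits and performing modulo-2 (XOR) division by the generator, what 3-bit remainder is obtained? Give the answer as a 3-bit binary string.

Append 3 zeros: 1011101000. Divide by 1011 (XOR where the leading bit is 1):
  pos 0: 1011 XOR 1011 = 0000
  pos 4: 1010 XOR 1011 = 0001
Remainder (last 3 bits) = 100. This is the CRC / FCS.

100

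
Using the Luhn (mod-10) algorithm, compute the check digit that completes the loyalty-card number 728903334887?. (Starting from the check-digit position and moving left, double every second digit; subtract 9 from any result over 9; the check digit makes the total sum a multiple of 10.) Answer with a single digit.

3

Partial digits right→left: 7 8 8 4 3 3 3 0 9 8 2 7
Double every second digit counting from the check-digit position (so the 1st, 3rd, 5th, ... of the partial from the right).
  doubled (with −9 where >9): 5 7 6 6 9 4 → sum 37
  kept as-is: 8 4 3 0 8 7 → sum 30
Total = 37 + 30 = 67.
Check digit = (10 − (67 mod 10)) mod 10 = 3.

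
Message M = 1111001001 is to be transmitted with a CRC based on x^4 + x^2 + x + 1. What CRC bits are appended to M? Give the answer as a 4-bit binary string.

Append 4 zeros: 11110010010000. Divide by 10111 (XOR where the leading bit is 1):
  pos 0: 11110 XOR 10111 = 01001
  pos 1: 10010 XOR 10111 = 00101
  pos 3: 10110 XOR 10111 = 00001
  pos 7: 10100 XOR 10111 = 00011
Remainder (last 4 bits) = 1100. This is the CRC / FCS.

1100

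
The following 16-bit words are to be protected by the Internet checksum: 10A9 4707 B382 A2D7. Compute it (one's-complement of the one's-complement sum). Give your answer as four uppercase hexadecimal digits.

One's-complement addition (fold any carry out of bit 15 back into bit 0):
  0x10A9 + 0x4707 = 0x057B0
  0x57B0 + 0xB382 = 0x10B32 → wrap carry → 0x0B33
  0x0B33 + 0xA2D7 = 0x0AE0A
One's-complement sum = 0xAE0A.
Checksum = ~0xAE0A & 0xFFFF = 0x51F5.

51F5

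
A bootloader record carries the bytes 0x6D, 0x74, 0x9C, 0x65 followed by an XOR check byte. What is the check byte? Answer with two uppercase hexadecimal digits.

XOR the bytes together:
  start with 0x6D
  0x6D ⊕ 0x74 = 0x19
  0x19 ⊕ 0x9C = 0x85
  0x85 ⊕ 0x65 = 0xE0

E0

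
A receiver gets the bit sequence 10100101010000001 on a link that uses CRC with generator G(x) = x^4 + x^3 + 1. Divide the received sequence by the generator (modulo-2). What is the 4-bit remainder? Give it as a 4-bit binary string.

Modulo-2 division of 10100101010000001 by 11001:
  pos 0: 10100 XOR 11001 = 01101
  pos 1: 11011 XOR 11001 = 00010
  pos 4: 10010 XOR 11001 = 01011
  pos 5: 10111 XOR 11001 = 01110
  pos 6: 11100 XOR 11001 = 00101
  pos 8: 10100 XOR 11001 = 01101
  pos 9: 11010 XOR 11001 = 00011
  pos 12: 11001 XOR 11001 = 00000
Remainder = 0000 (zero — the frame passes the CRC check).

0000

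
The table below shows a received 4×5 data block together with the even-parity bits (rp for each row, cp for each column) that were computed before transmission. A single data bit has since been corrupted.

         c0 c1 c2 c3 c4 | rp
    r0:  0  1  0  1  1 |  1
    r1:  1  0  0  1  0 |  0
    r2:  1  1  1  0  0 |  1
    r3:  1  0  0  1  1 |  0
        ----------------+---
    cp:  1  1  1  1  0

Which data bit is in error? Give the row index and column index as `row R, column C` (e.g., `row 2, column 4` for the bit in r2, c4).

row 3, column 1

Recompute each row's even parity and compare to rp:
  r0: data parity 1, sent rp 1 → ok
  r1: data parity 0, sent rp 0 → ok
  r2: data parity 1, sent rp 1 → ok
  r3: data parity 1, sent rp 0 → mismatch
Recompute each column's even parity and compare to cp:
  c0: data parity 1, sent cp 1 → ok
  c1: data parity 0, sent cp 1 → mismatch
  c2: data parity 1, sent cp 1 → ok
  c3: data parity 1, sent cp 1 → ok
  c4: data parity 0, sent cp 0 → ok
Exactly one row (r3) and one column (c1) fail → the flipped bit is at their intersection.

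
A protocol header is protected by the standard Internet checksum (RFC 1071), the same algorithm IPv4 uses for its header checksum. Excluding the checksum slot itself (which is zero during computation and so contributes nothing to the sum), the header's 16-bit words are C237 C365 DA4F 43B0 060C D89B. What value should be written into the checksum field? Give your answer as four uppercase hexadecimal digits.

One's-complement addition (fold any carry out of bit 15 back into bit 0):
  0xC237 + 0xC365 = 0x1859C → wrap carry → 0x859D
  0x859D + 0xDA4F = 0x15FEC → wrap carry → 0x5FED
  0x5FED + 0x43B0 = 0x0A39D
  0xA39D + 0x060C = 0x0A9A9
  0xA9A9 + 0xD89B = 0x18244 → wrap carry → 0x8245
One's-complement sum = 0x8245.
Checksum = ~0x8245 & 0xFFFF = 0x7DBA.

7DBA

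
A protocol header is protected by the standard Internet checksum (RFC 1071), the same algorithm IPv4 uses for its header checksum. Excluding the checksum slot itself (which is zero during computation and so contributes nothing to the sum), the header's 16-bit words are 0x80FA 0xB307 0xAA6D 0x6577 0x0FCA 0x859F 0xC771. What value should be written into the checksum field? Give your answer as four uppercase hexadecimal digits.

One's-complement addition (fold any carry out of bit 15 back into bit 0):
  0x80FA + 0xB307 = 0x13401 → wrap carry → 0x3402
  0x3402 + 0xAA6D = 0x0DE6F
  0xDE6F + 0x6577 = 0x143E6 → wrap carry → 0x43E7
  0x43E7 + 0x0FCA = 0x053B1
  0x53B1 + 0x859F = 0x0D950
  0xD950 + 0xC771 = 0x1A0C1 → wrap carry → 0xA0C2
One's-complement sum = 0xA0C2.
Checksum = ~0xA0C2 & 0xFFFF = 0x5F3D.

5F3D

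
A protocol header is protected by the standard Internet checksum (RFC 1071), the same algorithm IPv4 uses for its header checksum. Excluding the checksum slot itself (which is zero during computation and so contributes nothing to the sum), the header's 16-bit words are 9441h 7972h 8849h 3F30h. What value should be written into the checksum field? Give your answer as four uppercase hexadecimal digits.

One's-complement addition (fold any carry out of bit 15 back into bit 0):
  0x9441 + 0x7972 = 0x10DB3 → wrap carry → 0x0DB4
  0x0DB4 + 0x8849 = 0x095FD
  0x95FD + 0x3F30 = 0x0D52D
One's-complement sum = 0xD52D.
Checksum = ~0xD52D & 0xFFFF = 0x2AD2.

2AD2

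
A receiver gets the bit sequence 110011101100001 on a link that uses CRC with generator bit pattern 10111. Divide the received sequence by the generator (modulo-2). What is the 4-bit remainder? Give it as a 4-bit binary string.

0000

Modulo-2 division of 110011101100001 by 10111:
  pos 0: 11001 XOR 10111 = 01110
  pos 1: 11101 XOR 10111 = 01010
  pos 2: 10101 XOR 10111 = 00010
  pos 5: 10011 XOR 10111 = 00100
  pos 7: 10000 XOR 10111 = 00111
  pos 9: 11100 XOR 10111 = 01011
  pos 10: 10111 XOR 10111 = 00000
Remainder = 0000 (zero — the frame passes the CRC check).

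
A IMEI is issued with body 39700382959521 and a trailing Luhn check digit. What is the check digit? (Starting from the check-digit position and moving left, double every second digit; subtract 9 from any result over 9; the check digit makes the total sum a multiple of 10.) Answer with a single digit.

Partial digits right→left: 1 2 5 9 5 9 2 8 3 0 0 7 9 3
Double every second digit counting from the check-digit position (so the 1st, 3rd, 5th, ... of the partial from the right).
  doubled (with −9 where >9): 2 1 1 4 6 0 9 → sum 23
  kept as-is: 2 9 9 8 0 7 3 → sum 38
Total = 23 + 38 = 61.
Check digit = (10 − (61 mod 10)) mod 10 = 9.

9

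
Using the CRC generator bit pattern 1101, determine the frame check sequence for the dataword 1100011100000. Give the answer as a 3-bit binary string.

000

Append 3 zeros: 1100011100000000. Divide by 1101 (XOR where the leading bit is 1):
  pos 0: 1100 XOR 1101 = 0001
  pos 3: 1011 XOR 1101 = 0110
  pos 4: 1101 XOR 1101 = 0000
Remainder (last 3 bits) = 000. This is the CRC / FCS.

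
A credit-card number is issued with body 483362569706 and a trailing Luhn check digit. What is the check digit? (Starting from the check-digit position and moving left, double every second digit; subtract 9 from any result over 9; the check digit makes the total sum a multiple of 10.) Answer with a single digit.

5

Partial digits right→left: 6 0 7 9 6 5 2 6 3 3 8 4
Double every second digit counting from the check-digit position (so the 1st, 3rd, 5th, ... of the partial from the right).
  doubled (with −9 where >9): 3 5 3 4 6 7 → sum 28
  kept as-is: 0 9 5 6 3 4 → sum 27
Total = 28 + 27 = 55.
Check digit = (10 − (55 mod 10)) mod 10 = 5.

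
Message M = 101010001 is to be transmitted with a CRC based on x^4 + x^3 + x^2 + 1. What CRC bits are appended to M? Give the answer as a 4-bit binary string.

Append 4 zeros: 1010100010000. Divide by 11101 (XOR where the leading bit is 1):
  pos 0: 10101 XOR 11101 = 01000
  pos 1: 10000 XOR 11101 = 01101
  pos 2: 11010 XOR 11101 = 00111
  pos 4: 11101 XOR 11101 = 00000
Remainder (last 4 bits) = 0000. This is the CRC / FCS.

0000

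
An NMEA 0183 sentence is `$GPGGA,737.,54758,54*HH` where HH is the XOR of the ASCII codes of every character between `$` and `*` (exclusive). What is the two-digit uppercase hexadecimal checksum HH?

XOR the ASCII codes of the payload characters:
  'G' = 0x47 → acc = 0x47
  'P' = 0x50 → acc = 0x17
  'G' = 0x47 → acc = 0x50
  'G' = 0x47 → acc = 0x17
  'A' = 0x41 → acc = 0x56
  ',' = 0x2C → acc = 0x7A
  '7' = 0x37 → acc = 0x4D
  '3' = 0x33 → acc = 0x7E
  '7' = 0x37 → acc = 0x49
  '.' = 0x2E → acc = 0x67
  ',' = 0x2C → acc = 0x4B
  '5' = 0x35 → acc = 0x7E
  '4' = 0x34 → acc = 0x4A
  '7' = 0x37 → acc = 0x7D
  '5' = 0x35 → acc = 0x48
  '8' = 0x38 → acc = 0x70
  ',' = 0x2C → acc = 0x5C
  '5' = 0x35 → acc = 0x69
  '4' = 0x34 → acc = 0x5D
Checksum = 0x5D.

5D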